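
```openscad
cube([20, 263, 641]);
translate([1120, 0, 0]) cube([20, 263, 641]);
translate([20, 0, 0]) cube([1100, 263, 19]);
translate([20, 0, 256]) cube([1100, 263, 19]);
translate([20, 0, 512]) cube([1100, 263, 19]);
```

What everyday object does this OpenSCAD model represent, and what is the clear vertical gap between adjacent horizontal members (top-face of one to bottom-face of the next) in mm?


A bookshelf. The clear shelf gap is 237 mm.

Two tall side panels with 3 horizontal boards between them — a bookshelf. The first two shelf undersides are at z = 0 and z = 256; with shelf thickness 19, the clear gap is 256 − 0 − 19 = 237 mm.


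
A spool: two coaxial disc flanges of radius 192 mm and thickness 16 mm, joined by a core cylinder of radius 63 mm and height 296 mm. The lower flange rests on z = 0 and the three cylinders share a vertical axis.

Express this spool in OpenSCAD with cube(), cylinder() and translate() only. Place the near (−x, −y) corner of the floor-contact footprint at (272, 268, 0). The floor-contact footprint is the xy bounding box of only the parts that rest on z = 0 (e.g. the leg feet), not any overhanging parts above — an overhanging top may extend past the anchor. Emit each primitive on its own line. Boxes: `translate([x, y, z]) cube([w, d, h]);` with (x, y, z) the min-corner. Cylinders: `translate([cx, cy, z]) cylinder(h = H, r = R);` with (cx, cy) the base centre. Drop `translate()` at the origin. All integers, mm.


translate([464, 460, 0]) cylinder(h = 16, r = 192);
translate([464, 460, 16]) cylinder(h = 296, r = 63);
translate([464, 460, 312]) cylinder(h = 16, r = 192);


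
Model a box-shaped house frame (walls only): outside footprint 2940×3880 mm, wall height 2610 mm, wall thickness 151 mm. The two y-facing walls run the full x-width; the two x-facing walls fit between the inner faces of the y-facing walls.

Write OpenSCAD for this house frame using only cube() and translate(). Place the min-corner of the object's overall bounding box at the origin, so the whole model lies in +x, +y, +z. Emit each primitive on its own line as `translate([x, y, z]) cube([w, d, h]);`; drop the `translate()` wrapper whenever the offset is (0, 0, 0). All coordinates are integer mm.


cube([2940, 151, 2610]);
translate([0, 3729, 0]) cube([2940, 151, 2610]);
translate([0, 151, 0]) cube([151, 3578, 2610]);
translate([2789, 151, 0]) cube([151, 3578, 2610]);


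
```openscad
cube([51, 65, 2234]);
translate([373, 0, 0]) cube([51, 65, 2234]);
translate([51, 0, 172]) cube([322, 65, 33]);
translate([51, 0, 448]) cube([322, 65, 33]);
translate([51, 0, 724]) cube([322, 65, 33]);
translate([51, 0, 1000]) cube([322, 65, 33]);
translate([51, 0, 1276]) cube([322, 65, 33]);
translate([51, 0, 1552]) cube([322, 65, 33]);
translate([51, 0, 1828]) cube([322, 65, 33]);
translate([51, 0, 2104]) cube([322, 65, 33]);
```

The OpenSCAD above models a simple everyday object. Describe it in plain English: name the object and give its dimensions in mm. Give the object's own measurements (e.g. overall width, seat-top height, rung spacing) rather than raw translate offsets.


A straight ladder. Two 51×65 mm vertical rails, 2234 mm tall, stand 424 mm apart (outside-to-outside) with their front faces coplanar on the −y side. 8 rungs, each 65 mm deep and 33 mm tall, span between the inner faces of the rails, front faces flush with the rails. The lowest rung's underside is at z = 172 mm and rungs are spaced 276 mm apart (underside to underside).


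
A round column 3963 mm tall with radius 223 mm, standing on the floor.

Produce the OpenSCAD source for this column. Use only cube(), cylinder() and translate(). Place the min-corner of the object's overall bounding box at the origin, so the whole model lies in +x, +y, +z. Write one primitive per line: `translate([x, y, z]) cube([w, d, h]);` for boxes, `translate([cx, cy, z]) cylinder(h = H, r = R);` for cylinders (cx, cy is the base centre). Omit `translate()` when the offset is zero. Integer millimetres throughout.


translate([223, 223, 0]) cylinder(h = 3963, r = 223);


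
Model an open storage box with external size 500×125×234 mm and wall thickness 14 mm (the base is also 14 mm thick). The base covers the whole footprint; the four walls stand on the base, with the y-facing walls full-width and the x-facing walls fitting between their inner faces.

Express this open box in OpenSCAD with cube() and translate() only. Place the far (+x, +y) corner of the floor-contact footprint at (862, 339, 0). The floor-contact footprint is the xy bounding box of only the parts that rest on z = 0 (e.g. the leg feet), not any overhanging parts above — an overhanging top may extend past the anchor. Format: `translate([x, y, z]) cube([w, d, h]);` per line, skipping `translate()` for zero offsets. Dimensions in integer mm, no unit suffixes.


translate([362, 214, 0]) cube([500, 125, 14]);
translate([362, 214, 14]) cube([500, 14, 220]);
translate([362, 325, 14]) cube([500, 14, 220]);
translate([362, 228, 14]) cube([14, 97, 220]);
translate([848, 228, 14]) cube([14, 97, 220]);


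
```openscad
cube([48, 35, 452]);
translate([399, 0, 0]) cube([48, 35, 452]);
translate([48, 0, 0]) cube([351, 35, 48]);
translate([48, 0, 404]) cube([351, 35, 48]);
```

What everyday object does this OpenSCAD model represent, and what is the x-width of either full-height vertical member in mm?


A picture frame. The border width is 48 mm.

Four thin pieces enclosing a rectangular opening — a picture frame. The two full-height stiles are 452 mm tall; the top rail sits at z = 404 and is 48 mm tall, so the border above the opening is 452 − 404 = 48 mm, matching the stile x-width.


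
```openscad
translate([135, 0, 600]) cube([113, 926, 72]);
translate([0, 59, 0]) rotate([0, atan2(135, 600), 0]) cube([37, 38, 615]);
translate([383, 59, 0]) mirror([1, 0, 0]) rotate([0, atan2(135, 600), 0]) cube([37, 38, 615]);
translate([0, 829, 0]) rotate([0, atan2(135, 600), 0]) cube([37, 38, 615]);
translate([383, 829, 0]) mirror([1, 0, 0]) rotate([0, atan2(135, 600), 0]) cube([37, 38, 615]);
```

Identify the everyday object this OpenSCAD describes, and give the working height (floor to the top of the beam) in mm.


A sawhorse. The overall height is 672 mm.

A beam across two mirrored pairs of raked legs — a sawhorse. The beam's underside is at z = 600 (matching the legs' vertical rise in atan2(135, 600)) and the beam is 72 mm tall, so its top is at 600 + 72 = 672 mm. The raked legs top out at the beam's underside, so that is the highest point.


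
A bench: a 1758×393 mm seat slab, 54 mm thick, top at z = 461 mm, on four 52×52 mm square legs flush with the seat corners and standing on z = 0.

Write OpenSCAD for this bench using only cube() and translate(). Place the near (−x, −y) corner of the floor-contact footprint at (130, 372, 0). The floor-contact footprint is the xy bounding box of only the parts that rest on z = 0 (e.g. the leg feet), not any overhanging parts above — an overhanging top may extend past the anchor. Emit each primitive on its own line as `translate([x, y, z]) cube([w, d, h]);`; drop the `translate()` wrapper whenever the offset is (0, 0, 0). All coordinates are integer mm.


// leg_h = 461 − 54 = 407
translate([130, 372, 407]) cube([1758, 393, 54]);
translate([130, 372, 0]) cube([52, 52, 407]);
translate([130, 713, 0]) cube([52, 52, 407]);
translate([1836, 372, 0]) cube([52, 52, 407]);
translate([1836, 713, 0]) cube([52, 52, 407]);


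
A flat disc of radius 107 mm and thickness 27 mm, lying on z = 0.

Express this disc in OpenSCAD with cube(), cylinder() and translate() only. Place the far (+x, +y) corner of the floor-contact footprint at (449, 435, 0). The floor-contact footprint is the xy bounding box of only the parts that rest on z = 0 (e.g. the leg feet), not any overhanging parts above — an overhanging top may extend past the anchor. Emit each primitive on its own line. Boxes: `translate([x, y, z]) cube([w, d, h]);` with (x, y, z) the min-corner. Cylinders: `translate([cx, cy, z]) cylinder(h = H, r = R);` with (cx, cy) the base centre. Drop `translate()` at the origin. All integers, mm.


translate([342, 328, 0]) cylinder(h = 27, r = 107);


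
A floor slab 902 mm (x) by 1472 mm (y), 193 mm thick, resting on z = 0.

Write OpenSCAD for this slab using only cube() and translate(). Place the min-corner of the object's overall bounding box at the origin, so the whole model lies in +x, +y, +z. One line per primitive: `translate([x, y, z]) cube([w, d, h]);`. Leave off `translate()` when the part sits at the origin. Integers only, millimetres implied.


cube([902, 1472, 193]);


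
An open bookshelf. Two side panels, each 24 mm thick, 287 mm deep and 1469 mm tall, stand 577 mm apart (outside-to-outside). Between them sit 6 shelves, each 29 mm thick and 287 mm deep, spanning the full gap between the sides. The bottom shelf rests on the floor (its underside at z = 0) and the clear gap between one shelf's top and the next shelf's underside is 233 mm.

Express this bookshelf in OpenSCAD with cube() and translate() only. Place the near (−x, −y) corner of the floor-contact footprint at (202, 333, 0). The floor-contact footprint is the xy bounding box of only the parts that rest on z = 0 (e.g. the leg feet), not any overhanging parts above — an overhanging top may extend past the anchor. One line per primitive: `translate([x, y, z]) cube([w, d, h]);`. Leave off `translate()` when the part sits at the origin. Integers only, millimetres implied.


translate([202, 333, 0]) cube([24, 287, 1469]);
translate([755, 333, 0]) cube([24, 287, 1469]);
translate([226, 333, 0]) cube([529, 287, 29]);
translate([226, 333, 262]) cube([529, 287, 29]);
translate([226, 333, 524]) cube([529, 287, 29]);
translate([226, 333, 786]) cube([529, 287, 29]);
translate([226, 333, 1048]) cube([529, 287, 29]);
translate([226, 333, 1310]) cube([529, 287, 29]);


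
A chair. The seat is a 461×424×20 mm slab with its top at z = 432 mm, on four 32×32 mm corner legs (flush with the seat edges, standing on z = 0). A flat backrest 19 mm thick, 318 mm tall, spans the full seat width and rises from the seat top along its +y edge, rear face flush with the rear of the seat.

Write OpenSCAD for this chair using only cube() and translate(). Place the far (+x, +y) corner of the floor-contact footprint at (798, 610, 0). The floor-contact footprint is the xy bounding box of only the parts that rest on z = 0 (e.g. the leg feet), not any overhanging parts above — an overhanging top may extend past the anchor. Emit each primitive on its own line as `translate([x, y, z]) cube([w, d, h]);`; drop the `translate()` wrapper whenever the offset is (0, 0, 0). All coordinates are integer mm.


translate([337, 186, 412]) cube([461, 424, 20]);
translate([337, 186, 0]) cube([32, 32, 412]);
translate([766, 186, 0]) cube([32, 32, 412]);
translate([337, 578, 0]) cube([32, 32, 412]);
translate([766, 578, 0]) cube([32, 32, 412]);
translate([337, 591, 432]) cube([461, 19, 318]);


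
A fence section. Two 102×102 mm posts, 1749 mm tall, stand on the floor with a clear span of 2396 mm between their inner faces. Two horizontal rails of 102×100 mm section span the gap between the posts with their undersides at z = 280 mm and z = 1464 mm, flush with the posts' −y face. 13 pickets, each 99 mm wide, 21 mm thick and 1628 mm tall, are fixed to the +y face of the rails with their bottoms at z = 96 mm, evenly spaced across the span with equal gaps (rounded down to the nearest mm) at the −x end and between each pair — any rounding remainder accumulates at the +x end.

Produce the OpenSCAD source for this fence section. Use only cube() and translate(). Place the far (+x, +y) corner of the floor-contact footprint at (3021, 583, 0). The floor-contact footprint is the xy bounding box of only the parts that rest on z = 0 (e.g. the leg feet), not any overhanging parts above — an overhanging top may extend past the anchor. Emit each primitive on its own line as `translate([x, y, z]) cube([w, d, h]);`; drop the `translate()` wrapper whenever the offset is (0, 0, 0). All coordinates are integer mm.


translate([421, 481, 0]) cube([102, 102, 1749]);
translate([2919, 481, 0]) cube([102, 102, 1749]);
translate([523, 481, 280]) cube([2396, 102, 100]);
translate([523, 481, 1464]) cube([2396, 102, 100]);
translate([602, 583, 96]) cube([99, 21, 1628]);
translate([780, 583, 96]) cube([99, 21, 1628]);
translate([958, 583, 96]) cube([99, 21, 1628]);
translate([1136, 583, 96]) cube([99, 21, 1628]);
translate([1314, 583, 96]) cube([99, 21, 1628]);
translate([1492, 583, 96]) cube([99, 21, 1628]);
translate([1670, 583, 96]) cube([99, 21, 1628]);
translate([1848, 583, 96]) cube([99, 21, 1628]);
translate([2026, 583, 96]) cube([99, 21, 1628]);
translate([2204, 583, 96]) cube([99, 21, 1628]);
translate([2382, 583, 96]) cube([99, 21, 1628]);
translate([2560, 583, 96]) cube([99, 21, 1628]);
translate([2738, 583, 96]) cube([99, 21, 1628]);


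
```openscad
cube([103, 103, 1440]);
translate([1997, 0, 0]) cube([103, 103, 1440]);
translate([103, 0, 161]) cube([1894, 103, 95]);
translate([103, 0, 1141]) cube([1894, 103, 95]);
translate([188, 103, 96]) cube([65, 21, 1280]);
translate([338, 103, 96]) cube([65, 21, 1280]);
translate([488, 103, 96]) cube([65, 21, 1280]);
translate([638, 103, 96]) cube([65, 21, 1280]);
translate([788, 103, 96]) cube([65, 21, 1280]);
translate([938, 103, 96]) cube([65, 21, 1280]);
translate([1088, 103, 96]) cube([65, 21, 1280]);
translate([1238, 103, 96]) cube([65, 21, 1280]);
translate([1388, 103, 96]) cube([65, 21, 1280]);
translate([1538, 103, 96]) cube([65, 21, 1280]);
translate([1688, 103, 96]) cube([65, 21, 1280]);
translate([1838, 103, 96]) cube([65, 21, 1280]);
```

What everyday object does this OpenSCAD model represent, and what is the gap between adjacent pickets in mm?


A fence section. The picket gap is 85 mm.

Two posts, two rails, 12 pickets — a fence section. Span 1894 mm holds 12 pickets of 65 mm with 13 equal gaps: ⌊(1894 − 12·65) / 13⌋ = 85 mm.


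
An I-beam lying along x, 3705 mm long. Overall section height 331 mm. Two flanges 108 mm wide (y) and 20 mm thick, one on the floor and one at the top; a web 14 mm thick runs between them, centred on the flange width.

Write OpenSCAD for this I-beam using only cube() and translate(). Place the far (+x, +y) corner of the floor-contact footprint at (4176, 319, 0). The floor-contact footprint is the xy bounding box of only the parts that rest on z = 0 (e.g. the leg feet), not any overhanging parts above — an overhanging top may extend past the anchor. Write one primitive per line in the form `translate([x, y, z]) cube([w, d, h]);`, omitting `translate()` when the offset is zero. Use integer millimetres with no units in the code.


translate([471, 211, 0]) cube([3705, 108, 20]);
translate([471, 258, 20]) cube([3705, 14, 291]);
translate([471, 211, 311]) cube([3705, 108, 20]);


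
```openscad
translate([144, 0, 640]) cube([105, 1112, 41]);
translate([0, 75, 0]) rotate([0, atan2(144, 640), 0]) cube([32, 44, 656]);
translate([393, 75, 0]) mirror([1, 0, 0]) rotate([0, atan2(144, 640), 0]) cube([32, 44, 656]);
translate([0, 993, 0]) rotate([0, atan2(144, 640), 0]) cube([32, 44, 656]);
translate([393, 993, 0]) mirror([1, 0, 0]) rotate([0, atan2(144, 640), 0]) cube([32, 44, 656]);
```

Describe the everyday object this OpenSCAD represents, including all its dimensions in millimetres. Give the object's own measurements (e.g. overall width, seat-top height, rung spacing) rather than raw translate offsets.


A sawhorse. A 105×1112×41 mm beam (x, y, z) sits on two A-frame leg pairs. Each pair is two raked legs of 32×44 mm section (44 mm along y) splaying symmetrically in x. Each leg rises 640 mm vertically over 144 mm of horizontal reach and is 656 mm long along its own axis. Every leg's outer bottom edge rests on the floor and its outer top edge meets a bottom edge of the beam — the left legs (tilting toward +x) meet the beam's −x bottom edge, the right legs (their mirror images, tilting toward −x) meet its +x bottom edge — so the leg tops tuck under the beam, the beam's underside is 640 mm above the floor, and the feet are 393 mm apart outside-to-outside with the beam centred between them. The two leg pairs are set in 75 mm from either end of the beam.


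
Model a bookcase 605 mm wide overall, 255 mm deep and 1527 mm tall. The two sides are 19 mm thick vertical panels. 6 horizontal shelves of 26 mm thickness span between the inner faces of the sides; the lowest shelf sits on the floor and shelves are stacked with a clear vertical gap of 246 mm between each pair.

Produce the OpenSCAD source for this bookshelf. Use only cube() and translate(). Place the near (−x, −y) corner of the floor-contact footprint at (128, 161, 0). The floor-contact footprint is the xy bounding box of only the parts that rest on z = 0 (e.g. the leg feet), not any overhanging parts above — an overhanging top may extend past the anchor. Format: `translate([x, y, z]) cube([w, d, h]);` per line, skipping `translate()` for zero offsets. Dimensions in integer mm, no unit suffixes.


translate([128, 161, 0]) cube([19, 255, 1527]);
translate([714, 161, 0]) cube([19, 255, 1527]);
translate([147, 161, 0]) cube([567, 255, 26]);
translate([147, 161, 272]) cube([567, 255, 26]);
translate([147, 161, 544]) cube([567, 255, 26]);
translate([147, 161, 816]) cube([567, 255, 26]);
translate([147, 161, 1088]) cube([567, 255, 26]);
translate([147, 161, 1360]) cube([567, 255, 26]);


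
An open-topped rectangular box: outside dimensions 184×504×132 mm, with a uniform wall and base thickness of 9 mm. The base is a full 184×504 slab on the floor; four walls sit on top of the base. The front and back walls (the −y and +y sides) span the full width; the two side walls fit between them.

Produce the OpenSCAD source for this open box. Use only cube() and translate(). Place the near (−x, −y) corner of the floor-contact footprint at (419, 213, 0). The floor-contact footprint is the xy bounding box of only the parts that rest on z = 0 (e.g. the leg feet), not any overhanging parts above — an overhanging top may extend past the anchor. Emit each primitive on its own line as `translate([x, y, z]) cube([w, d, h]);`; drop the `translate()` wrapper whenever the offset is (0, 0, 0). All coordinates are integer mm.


translate([419, 213, 0]) cube([184, 504, 9]);
translate([419, 213, 9]) cube([184, 9, 123]);
translate([419, 708, 9]) cube([184, 9, 123]);
translate([419, 222, 9]) cube([9, 486, 123]);
translate([594, 222, 9]) cube([9, 486, 123]);


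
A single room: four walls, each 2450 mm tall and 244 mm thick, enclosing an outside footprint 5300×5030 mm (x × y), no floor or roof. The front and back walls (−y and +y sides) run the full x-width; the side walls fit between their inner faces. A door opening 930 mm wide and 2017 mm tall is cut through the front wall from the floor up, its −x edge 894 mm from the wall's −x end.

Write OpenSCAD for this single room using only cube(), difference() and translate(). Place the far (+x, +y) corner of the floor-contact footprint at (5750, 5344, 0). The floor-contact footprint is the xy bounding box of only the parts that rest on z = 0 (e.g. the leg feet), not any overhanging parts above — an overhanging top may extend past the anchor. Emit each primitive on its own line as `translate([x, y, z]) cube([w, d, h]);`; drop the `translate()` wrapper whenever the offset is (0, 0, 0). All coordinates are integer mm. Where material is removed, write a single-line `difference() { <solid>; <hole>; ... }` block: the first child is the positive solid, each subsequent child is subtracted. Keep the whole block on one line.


difference() { translate([450, 314, 0]) cube([5300, 244, 2450]); translate([1344, 314, 0]) cube([930, 244, 2017]); }
translate([450, 5100, 0]) cube([5300, 244, 2450]);
translate([450, 558, 0]) cube([244, 4542, 2450]);
translate([5506, 558, 0]) cube([244, 4542, 2450]);


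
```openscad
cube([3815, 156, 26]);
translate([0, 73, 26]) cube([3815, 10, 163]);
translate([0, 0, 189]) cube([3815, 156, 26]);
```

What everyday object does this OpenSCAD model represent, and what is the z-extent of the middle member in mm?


An I-beam. The web height is 163 mm.

Two wide flanges with a thin centred web — an I-beam. Overall 215 mm minus two 26 mm flanges gives a web of 215 − 2·26 = 163 mm.


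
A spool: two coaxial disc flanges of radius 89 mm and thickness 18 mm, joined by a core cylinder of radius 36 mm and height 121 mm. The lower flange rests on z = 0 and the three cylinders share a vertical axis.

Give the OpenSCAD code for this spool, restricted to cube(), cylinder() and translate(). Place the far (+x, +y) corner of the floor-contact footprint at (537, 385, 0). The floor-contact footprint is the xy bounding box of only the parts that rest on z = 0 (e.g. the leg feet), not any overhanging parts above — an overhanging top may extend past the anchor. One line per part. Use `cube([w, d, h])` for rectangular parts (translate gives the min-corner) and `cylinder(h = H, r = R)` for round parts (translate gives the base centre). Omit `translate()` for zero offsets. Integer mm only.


translate([448, 296, 0]) cylinder(h = 18, r = 89);
translate([448, 296, 18]) cylinder(h = 121, r = 36);
translate([448, 296, 139]) cylinder(h = 18, r = 89);


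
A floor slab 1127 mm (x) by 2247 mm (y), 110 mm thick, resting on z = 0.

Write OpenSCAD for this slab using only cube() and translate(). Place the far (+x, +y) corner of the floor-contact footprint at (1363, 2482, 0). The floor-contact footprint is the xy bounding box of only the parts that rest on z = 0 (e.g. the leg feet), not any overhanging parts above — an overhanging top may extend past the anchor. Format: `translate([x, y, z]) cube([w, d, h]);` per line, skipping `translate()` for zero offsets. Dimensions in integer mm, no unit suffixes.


translate([236, 235, 0]) cube([1127, 2247, 110]);


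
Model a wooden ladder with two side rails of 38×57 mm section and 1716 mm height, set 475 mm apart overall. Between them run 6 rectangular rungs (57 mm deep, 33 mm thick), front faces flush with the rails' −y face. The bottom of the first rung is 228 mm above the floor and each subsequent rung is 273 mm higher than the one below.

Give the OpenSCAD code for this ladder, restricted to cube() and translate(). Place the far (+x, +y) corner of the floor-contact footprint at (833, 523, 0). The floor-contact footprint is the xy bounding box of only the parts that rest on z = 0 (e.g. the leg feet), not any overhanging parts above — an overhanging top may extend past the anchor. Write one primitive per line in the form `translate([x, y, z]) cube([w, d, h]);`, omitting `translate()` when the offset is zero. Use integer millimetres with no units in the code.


// rung span = 475 - 2*38 = 399
// rung[k] z = 228 + k*273
translate([358, 466, 0]) cube([38, 57, 1716]);
translate([795, 466, 0]) cube([38, 57, 1716]);
translate([396, 466, 228]) cube([399, 57, 33]);
translate([396, 466, 501]) cube([399, 57, 33]);
translate([396, 466, 774]) cube([399, 57, 33]);
translate([396, 466, 1047]) cube([399, 57, 33]);
translate([396, 466, 1320]) cube([399, 57, 33]);
translate([396, 466, 1593]) cube([399, 57, 33]);


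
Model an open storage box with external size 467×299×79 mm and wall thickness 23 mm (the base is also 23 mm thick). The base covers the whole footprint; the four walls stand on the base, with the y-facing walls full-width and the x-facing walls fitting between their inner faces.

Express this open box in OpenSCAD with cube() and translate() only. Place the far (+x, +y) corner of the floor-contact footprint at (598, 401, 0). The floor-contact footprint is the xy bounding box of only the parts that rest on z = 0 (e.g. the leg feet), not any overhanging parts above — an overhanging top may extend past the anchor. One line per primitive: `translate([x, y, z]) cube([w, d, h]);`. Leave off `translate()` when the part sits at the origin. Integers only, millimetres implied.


translate([131, 102, 0]) cube([467, 299, 23]);
translate([131, 102, 23]) cube([467, 23, 56]);
translate([131, 378, 23]) cube([467, 23, 56]);
translate([131, 125, 23]) cube([23, 253, 56]);
translate([575, 125, 23]) cube([23, 253, 56]);


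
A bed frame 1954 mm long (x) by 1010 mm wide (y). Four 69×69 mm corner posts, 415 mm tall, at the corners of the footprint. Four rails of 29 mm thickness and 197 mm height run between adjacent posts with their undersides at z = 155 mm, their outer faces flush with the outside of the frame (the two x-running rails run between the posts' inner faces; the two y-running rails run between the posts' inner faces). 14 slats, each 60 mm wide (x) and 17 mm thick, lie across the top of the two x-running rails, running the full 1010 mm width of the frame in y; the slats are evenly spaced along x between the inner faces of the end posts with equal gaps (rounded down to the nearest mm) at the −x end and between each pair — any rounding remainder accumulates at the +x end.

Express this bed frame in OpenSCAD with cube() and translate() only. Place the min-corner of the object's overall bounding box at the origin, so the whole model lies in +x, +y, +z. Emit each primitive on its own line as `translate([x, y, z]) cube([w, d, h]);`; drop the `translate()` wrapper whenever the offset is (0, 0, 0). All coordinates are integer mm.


cube([69, 69, 415]);
translate([0, 941, 0]) cube([69, 69, 415]);
translate([1885, 0, 0]) cube([69, 69, 415]);
translate([1885, 941, 0]) cube([69, 69, 415]);
translate([69, 0, 155]) cube([1816, 29, 197]);
translate([69, 981, 155]) cube([1816, 29, 197]);
translate([0, 69, 155]) cube([29, 872, 197]);
translate([1925, 69, 155]) cube([29, 872, 197]);
translate([134, 0, 352]) cube([60, 1010, 17]);
translate([259, 0, 352]) cube([60, 1010, 17]);
translate([384, 0, 352]) cube([60, 1010, 17]);
translate([509, 0, 352]) cube([60, 1010, 17]);
translate([634, 0, 352]) cube([60, 1010, 17]);
translate([759, 0, 352]) cube([60, 1010, 17]);
translate([884, 0, 352]) cube([60, 1010, 17]);
translate([1009, 0, 352]) cube([60, 1010, 17]);
translate([1134, 0, 352]) cube([60, 1010, 17]);
translate([1259, 0, 352]) cube([60, 1010, 17]);
translate([1384, 0, 352]) cube([60, 1010, 17]);
translate([1509, 0, 352]) cube([60, 1010, 17]);
translate([1634, 0, 352]) cube([60, 1010, 17]);
translate([1759, 0, 352]) cube([60, 1010, 17]);


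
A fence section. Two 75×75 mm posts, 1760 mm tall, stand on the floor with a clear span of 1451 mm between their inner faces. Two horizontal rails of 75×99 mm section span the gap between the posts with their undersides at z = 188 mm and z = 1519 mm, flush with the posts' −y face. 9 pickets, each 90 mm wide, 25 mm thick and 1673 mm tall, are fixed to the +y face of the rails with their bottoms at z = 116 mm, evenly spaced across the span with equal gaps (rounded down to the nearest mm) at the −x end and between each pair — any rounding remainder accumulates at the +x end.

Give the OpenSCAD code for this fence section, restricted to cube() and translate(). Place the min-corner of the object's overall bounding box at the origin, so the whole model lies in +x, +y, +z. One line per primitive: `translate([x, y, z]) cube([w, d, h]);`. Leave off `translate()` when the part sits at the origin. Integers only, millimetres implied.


cube([75, 75, 1760]);
translate([1526, 0, 0]) cube([75, 75, 1760]);
translate([75, 0, 188]) cube([1451, 75, 99]);
translate([75, 0, 1519]) cube([1451, 75, 99]);
translate([139, 75, 116]) cube([90, 25, 1673]);
translate([293, 75, 116]) cube([90, 25, 1673]);
translate([447, 75, 116]) cube([90, 25, 1673]);
translate([601, 75, 116]) cube([90, 25, 1673]);
translate([755, 75, 116]) cube([90, 25, 1673]);
translate([909, 75, 116]) cube([90, 25, 1673]);
translate([1063, 75, 116]) cube([90, 25, 1673]);
translate([1217, 75, 116]) cube([90, 25, 1673]);
translate([1371, 75, 116]) cube([90, 25, 1673]);


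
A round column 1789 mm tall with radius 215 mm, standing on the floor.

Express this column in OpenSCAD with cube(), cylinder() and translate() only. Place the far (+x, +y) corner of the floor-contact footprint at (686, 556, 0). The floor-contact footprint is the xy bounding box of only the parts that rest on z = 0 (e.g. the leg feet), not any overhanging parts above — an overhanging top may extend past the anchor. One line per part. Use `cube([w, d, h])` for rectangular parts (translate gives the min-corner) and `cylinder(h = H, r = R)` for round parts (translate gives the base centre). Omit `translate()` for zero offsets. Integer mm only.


translate([471, 341, 0]) cylinder(h = 1789, r = 215);


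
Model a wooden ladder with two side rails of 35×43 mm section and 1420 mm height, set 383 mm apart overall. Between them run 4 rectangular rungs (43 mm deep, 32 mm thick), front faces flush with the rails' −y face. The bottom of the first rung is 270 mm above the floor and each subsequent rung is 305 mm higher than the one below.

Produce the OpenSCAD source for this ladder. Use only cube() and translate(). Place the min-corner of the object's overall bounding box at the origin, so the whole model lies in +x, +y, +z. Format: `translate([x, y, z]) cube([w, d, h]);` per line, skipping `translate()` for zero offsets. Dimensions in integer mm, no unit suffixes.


cube([35, 43, 1420]);
translate([348, 0, 0]) cube([35, 43, 1420]);
translate([35, 0, 270]) cube([313, 43, 32]);
translate([35, 0, 575]) cube([313, 43, 32]);
translate([35, 0, 880]) cube([313, 43, 32]);
translate([35, 0, 1185]) cube([313, 43, 32]);


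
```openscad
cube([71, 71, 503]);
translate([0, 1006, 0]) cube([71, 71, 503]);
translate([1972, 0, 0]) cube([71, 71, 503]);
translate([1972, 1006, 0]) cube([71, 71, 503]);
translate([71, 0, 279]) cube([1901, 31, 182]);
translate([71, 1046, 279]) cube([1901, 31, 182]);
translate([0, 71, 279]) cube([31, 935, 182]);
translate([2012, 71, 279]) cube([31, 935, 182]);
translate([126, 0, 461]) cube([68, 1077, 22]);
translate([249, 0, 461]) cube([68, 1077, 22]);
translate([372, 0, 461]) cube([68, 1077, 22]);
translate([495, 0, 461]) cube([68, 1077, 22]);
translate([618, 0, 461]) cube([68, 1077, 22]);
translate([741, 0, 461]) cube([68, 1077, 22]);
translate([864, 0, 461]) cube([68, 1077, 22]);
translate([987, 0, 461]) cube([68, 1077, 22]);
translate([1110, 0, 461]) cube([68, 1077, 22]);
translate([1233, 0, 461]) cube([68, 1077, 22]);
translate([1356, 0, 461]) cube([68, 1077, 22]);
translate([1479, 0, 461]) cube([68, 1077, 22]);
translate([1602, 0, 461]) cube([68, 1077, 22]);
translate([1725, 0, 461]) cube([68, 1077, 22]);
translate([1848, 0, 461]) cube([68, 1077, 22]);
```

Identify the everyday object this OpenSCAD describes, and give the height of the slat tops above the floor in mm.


A bed frame. The slat-top height is 483 mm.

Four posts, four rails, and a row of slats — a bed frame. Slats sit on the rails at z = 279 + 182 = 461; with slat thickness 22, the top is 483 mm.


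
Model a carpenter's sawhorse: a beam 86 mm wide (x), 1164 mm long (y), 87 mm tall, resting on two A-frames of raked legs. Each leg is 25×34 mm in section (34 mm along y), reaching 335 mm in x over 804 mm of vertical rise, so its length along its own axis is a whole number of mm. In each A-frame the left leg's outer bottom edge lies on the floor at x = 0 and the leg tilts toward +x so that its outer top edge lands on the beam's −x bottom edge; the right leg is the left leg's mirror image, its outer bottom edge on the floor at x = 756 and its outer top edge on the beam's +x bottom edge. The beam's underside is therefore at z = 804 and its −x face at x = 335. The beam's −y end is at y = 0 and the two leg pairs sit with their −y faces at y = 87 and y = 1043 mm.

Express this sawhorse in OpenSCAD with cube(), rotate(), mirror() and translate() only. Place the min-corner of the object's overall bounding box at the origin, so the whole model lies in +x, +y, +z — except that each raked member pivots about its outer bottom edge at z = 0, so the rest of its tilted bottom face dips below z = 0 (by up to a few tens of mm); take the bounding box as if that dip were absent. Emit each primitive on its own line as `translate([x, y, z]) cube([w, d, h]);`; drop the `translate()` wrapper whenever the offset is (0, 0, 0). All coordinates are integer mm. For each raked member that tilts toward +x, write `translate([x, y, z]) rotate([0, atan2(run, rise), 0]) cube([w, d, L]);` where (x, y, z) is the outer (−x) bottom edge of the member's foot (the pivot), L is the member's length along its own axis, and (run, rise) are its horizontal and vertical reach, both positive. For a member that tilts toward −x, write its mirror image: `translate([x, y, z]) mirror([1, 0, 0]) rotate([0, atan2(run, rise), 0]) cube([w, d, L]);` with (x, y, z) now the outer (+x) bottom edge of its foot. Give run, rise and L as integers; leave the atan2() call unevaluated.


translate([335, 0, 804]) cube([86, 1164, 87]);
translate([0, 87, 0]) rotate([0, atan2(335, 804), 0]) cube([25, 34, 871]);
translate([756, 87, 0]) mirror([1, 0, 0]) rotate([0, atan2(335, 804), 0]) cube([25, 34, 871]);
translate([0, 1043, 0]) rotate([0, atan2(335, 804), 0]) cube([25, 34, 871]);
translate([756, 1043, 0]) mirror([1, 0, 0]) rotate([0, atan2(335, 804), 0]) cube([25, 34, 871]);


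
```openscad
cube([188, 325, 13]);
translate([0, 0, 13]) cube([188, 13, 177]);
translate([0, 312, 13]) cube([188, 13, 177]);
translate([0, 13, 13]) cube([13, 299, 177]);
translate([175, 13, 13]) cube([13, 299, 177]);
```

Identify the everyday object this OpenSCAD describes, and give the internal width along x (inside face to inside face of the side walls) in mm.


An open box. The internal width is 162 mm.

A 188×325 base slab with four walls standing on it — an open box. The base is 188 mm wide and the walls are 13 mm thick, so the internal width is 188 − 2 × 13 = 162 mm.


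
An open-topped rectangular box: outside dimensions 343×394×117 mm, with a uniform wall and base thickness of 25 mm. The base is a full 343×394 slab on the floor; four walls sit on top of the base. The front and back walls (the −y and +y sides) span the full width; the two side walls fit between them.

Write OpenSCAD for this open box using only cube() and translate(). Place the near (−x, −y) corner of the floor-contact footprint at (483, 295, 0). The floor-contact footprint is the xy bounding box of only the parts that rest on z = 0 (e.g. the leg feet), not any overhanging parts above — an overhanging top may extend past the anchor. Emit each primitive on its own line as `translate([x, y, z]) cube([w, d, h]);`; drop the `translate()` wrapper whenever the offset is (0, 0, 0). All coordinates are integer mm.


translate([483, 295, 0]) cube([343, 394, 25]);
translate([483, 295, 25]) cube([343, 25, 92]);
translate([483, 664, 25]) cube([343, 25, 92]);
translate([483, 320, 25]) cube([25, 344, 92]);
translate([801, 320, 25]) cube([25, 344, 92]);


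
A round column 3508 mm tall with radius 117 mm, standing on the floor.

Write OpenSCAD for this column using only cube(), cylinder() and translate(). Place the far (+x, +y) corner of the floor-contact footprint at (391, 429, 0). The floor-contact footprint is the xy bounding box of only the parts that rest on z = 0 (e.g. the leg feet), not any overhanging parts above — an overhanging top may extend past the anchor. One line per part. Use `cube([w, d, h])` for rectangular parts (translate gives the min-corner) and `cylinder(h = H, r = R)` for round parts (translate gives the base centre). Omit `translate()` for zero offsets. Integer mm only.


translate([274, 312, 0]) cylinder(h = 3508, r = 117);


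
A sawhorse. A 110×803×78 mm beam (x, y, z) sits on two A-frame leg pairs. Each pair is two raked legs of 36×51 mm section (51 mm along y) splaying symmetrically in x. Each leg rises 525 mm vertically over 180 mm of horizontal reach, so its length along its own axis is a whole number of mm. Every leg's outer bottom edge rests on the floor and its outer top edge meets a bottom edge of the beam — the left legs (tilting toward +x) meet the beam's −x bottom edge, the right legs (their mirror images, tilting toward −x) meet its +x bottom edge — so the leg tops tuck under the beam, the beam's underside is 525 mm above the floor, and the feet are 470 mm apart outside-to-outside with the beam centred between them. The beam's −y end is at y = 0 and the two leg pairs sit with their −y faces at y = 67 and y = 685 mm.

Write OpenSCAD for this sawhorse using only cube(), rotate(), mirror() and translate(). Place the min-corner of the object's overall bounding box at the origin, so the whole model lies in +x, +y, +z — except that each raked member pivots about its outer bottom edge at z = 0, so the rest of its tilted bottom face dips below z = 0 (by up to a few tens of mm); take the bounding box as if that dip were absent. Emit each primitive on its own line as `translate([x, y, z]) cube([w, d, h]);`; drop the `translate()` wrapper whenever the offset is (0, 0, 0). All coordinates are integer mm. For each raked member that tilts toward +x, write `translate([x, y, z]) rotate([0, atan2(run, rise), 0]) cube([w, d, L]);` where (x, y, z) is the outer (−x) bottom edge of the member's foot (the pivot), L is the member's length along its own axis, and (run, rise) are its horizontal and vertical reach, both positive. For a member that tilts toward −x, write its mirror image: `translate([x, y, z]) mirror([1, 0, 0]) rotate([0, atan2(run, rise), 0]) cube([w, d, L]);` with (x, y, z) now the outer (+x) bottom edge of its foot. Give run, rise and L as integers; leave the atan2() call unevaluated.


// leg length = √(180² + 525²) = 555
// right-leg outer foot x = 2·180 + 110 = 470
// beam min-corner = (180, 0, 525)
translate([180, 0, 525]) cube([110, 803, 78]);
translate([0, 67, 0]) rotate([0, atan2(180, 525), 0]) cube([36, 51, 555]);
translate([470, 67, 0]) mirror([1, 0, 0]) rotate([0, atan2(180, 525), 0]) cube([36, 51, 555]);
translate([0, 685, 0]) rotate([0, atan2(180, 525), 0]) cube([36, 51, 555]);
translate([470, 685, 0]) mirror([1, 0, 0]) rotate([0, atan2(180, 525), 0]) cube([36, 51, 555]);


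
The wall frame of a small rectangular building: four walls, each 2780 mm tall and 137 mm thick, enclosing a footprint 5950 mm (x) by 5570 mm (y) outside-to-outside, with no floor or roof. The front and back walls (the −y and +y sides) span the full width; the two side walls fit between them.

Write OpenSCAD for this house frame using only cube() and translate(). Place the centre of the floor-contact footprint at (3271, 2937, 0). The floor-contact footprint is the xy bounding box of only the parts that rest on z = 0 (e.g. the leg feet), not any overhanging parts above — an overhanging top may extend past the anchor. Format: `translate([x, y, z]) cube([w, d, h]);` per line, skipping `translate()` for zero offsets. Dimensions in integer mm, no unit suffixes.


translate([296, 152, 0]) cube([5950, 137, 2780]);
translate([296, 5585, 0]) cube([5950, 137, 2780]);
translate([296, 289, 0]) cube([137, 5296, 2780]);
translate([6109, 289, 0]) cube([137, 5296, 2780]);


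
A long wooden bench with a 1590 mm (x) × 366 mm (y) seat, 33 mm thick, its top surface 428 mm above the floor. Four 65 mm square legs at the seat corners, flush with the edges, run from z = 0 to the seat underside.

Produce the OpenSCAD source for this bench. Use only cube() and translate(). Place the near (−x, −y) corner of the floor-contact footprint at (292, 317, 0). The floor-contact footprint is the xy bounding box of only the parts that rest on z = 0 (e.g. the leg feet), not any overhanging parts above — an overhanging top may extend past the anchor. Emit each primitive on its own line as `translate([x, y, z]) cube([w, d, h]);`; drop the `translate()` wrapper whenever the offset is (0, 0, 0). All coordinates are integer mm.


// leg_h = 428 − 33 = 395
translate([292, 317, 395]) cube([1590, 366, 33]);
translate([292, 317, 0]) cube([65, 65, 395]);
translate([292, 618, 0]) cube([65, 65, 395]);
translate([1817, 317, 0]) cube([65, 65, 395]);
translate([1817, 618, 0]) cube([65, 65, 395]);


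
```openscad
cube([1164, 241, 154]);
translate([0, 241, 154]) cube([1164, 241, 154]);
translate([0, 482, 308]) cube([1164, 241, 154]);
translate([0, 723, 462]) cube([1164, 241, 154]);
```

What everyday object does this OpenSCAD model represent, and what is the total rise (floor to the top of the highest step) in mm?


A staircase. The total rise is 616 mm.

4 identical blocks, each offset up and back from the previous — a staircase. Each step is 154 mm tall and there are 4 of them, so the total rise is 4 × 154 = 616 mm.
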